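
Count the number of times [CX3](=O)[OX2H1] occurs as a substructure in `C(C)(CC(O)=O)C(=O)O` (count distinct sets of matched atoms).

2

[CX3](=O)[OX2H1] is the SMARTS for a carboxylic acid: an sp2 carbon double-bonded to O and single-bonded to an -OH oxygen.
The molecule carries 2 separate instances of a carboxylic acid group (-C(=O)OH) meeting every constraint; each maps to a distinct set of atoms, giving 2 matches.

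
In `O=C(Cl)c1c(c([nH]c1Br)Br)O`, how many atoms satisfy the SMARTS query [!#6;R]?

1

Check the 11 heavy atoms by environment: 1× n (aromatic, in 5-ring) → match; 4× c (aromatic, in 5-ring) → no; 2× Br (acyclic) → no; 2× O (acyclic) → no; 1× C (acyclic) → no; 1× Cl (acyclic) → no.
That gives 1 matching atom.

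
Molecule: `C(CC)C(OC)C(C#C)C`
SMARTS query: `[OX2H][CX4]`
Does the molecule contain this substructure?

No

The pattern [OX2H][CX4] describes a hydroxyl oxygen bound to an sp3 (X4) carbon — an aliphatic alcohol.
The closest candidate here is a methoxy ether (-OCH3), but the oxygen has H0 (ether), not H1. No other fragment satisfies the full query, so there is no match.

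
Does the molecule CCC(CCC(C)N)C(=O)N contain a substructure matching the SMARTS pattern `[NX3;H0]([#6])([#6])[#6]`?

No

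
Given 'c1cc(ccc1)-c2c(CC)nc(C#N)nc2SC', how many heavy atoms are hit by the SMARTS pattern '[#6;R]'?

10

The query [#6;R] means: carbon that is part of a ring.
Check the 18 heavy atoms by environment: 2× n (aromatic, in 6-ring) → no; 10× c (aromatic, in 6-ring) → match; 1× S (acyclic) → no; 4× C (acyclic) → no; 1× N (acyclic) → no.
That gives 10 matching atoms.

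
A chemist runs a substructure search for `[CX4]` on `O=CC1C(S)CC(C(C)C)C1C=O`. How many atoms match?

The query [CX4] means: C with X4: aliphatic carbon with exactly 4 total connections (bonds + H).
Check the 13 heavy atoms by environment: 8× C (X4) → match; 1× S (X2) → no; 2× C (X3) → no; 2× O (X1) → no.
That gives 8 matching atoms.

8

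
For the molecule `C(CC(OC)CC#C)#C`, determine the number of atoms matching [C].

8

The query [C] means: uppercase C matches aliphatic (non-aromatic) carbon only.
Check the 9 heavy atoms by environment: 8× C → match; 1× O → no.
That gives 8 matching atoms.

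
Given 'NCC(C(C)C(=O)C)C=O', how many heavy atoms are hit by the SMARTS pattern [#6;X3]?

The query [#6;X3] means: any carbon (aromatic or not) with three total connections.
Check the 10 heavy atoms by environment: 5× C (X4) → no; 1× N (X3) → no; 2× C (X3) → match; 2× O (X1) → no.
That gives 2 matching atoms.

2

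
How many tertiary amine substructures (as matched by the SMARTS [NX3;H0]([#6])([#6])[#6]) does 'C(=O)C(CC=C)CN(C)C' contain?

[NX3;H0]([#6])([#6])[#6] is the SMARTS for a tertiary amine: a trivalent nitrogen with no H, bonded to three carbons.
Exactly one fragment in the molecule meets all constraints, giving 1 match.

1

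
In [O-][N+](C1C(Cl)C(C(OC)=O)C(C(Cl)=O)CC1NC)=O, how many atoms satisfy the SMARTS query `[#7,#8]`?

The query [#7,#8] means: nitrogen or oxygen (comma = OR).
Check the 19 heavy atoms by environment: 10× C → no; 2× Cl → no; 1× N (charge +1) → match; 1× O (charge -1) → match; 4× O → match; 1× N → match.
Summing the matching environments: 1 + 1 + 4 + 1 = 7 matching atoms.

7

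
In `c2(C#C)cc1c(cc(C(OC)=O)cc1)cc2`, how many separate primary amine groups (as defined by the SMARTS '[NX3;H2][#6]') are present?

[NX3;H2][#6] is the SMARTS for a primary amine: a trivalent nitrogen with two H attached to carbon.
No fragment in the molecule satisfies every constraint, giving 0 matches.

0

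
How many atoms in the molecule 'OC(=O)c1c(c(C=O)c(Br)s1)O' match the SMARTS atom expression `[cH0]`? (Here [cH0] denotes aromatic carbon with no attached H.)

4

Check the 12 heavy atoms by environment: 1× s (aromatic, H0) → no; 4× c (aromatic, H0) → match; 1× Br (H0) → no; 1× C (H1) → no; 2× O (H0) → no; 1× C (H0) → no; 2× O (H1) → no.
That gives 4 matching atoms.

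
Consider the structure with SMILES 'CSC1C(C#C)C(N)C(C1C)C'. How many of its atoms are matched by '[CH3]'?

3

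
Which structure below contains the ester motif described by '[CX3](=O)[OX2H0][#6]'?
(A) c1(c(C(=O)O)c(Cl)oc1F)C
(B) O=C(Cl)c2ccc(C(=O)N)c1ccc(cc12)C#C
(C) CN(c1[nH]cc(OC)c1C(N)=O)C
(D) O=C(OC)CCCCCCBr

D

[CX3](=O)[OX2H0][#6] describes a carbonyl carbon bonded to an oxygen that is itself bonded to carbon (no H on that O) (an ester).
(A) has a carboxylic acid group (-C(=O)OH) but the singly-bonded O carries H (OX2H1, not H0).
(B) has a primary amide (-C(=O)NH2) but the carbonyl is bonded to N, not to an O-C linkage.
(C) has a primary amide (-C(=O)NH2) but the carbonyl is bonded to N, not to an O-C linkage.
(D) contains a methyl-ester group (-C(=O)OCH3), which satisfies every atom and bond constraint.
So the answer is (D).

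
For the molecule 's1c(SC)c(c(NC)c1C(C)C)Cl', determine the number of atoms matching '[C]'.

Check the 13 heavy atoms by environment: 1× s (aromatic) → no; 4× c (aromatic) → no; 5× C → match; 1× Cl → no; 1× S → no; 1× N → no.
That gives 5 matching atoms.

5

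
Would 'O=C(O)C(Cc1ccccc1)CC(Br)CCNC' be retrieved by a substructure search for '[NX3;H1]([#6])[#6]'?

Yes

The pattern [NX3;H1]([#6])[#6] describes a trivalent nitrogen with one H, bonded to two carbons — a secondary amine.
The molecule carries an N-methylamino group (-NHCH3), whose atoms satisfy every constraint of the query, so the pattern matches.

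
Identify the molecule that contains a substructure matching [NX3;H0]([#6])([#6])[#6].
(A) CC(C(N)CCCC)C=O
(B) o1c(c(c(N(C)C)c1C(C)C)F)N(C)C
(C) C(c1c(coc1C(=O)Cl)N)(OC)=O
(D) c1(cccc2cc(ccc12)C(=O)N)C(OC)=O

B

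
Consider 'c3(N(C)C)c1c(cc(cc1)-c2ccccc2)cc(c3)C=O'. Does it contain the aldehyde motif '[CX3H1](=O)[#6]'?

The pattern [CX3H1](=O)[#6] describes an sp2 carbon with one H, double-bonded to O and single-bonded to carbon — an aldehyde.
The molecule carries an aldehyde (-CHO), whose atoms satisfy every constraint of the query, so the pattern matches.

Yes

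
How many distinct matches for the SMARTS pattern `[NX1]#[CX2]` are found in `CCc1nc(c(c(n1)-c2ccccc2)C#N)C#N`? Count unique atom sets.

[NX1]#[CX2] is the SMARTS for a nitrile: a nitrogen triple-bonded to a two-connected carbon.
The molecule carries 2 separate instances of a nitrile (-C#N) meeting every constraint; each maps to a distinct set of atoms, giving 2 matches.

2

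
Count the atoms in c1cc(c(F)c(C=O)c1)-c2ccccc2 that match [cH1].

Check the 15 heavy atoms by environment: 4× c (aromatic, H0) → no; 8× c (aromatic, H1) → match; 1× C (H1) → no; 1× O (H0) → no; 1× F (H0) → no.
That gives 8 matching atoms.

8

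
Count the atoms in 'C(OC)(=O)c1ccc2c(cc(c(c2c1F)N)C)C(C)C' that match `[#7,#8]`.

3

Check the 20 heavy atoms by environment: 10× c (aromatic) → no; 6× C → no; 2× O → match; 1× N → match; 1× F → no.
Summing the matching environments: 2 + 1 = 3 matching atoms.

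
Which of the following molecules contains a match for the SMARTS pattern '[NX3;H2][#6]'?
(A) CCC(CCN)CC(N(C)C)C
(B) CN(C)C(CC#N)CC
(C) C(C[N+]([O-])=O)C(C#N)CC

A

[NX3;H2][#6] describes a trivalent nitrogen with two H attached to carbon (a primary amine).
(A) contains a primary amino group (-NH2), which satisfies every atom and bond constraint.
(B) has a dimethylamino group (-N(CH3)2) but the nitrogen has H0, not H2.
(C) has a nitrile (-C#N) but the nitrogen is NX1 (triple-bonded), not NX3 with two H.
So the answer is (A).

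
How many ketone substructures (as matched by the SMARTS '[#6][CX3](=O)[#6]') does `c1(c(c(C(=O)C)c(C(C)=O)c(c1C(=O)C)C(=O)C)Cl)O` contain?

[#6][CX3](=O)[#6] is the SMARTS for a ketone: a carbonyl carbon (no H) flanked by two carbons.
The molecule carries 4 separate instances of an acetyl/ketone group (-C(=O)CH3) meeting every constraint; each maps to a distinct set of atoms, giving 4 matches.

4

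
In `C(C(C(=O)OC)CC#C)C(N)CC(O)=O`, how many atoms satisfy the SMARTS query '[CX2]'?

2

Check the 15 heavy atoms by environment: 6× C (X4) → no; 1× N (X3) → no; 2× C (X2) → match; 2× C (X3) → no; 2× O (X1) → no; 2× O (X2) → no.
That gives 2 matching atoms.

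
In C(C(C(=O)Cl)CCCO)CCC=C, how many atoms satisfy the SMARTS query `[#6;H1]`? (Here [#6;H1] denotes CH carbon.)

2

Check the 13 heavy atoms by environment: 7× C (H2) → no; 2× C (H1) → match; 1× C (H0) → no; 1× O (H0) → no; 1× Cl (H0) → no; 1× O (H1) → no.
That gives 2 matching atoms.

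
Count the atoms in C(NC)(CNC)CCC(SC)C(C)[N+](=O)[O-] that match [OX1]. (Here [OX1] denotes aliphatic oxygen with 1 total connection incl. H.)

2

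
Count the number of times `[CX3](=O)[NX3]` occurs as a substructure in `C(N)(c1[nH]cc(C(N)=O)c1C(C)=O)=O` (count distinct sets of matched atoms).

2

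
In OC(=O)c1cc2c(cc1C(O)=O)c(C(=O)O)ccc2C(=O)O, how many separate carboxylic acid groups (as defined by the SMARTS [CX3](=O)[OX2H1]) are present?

4

[CX3](=O)[OX2H1] is the SMARTS for a carboxylic acid: an sp2 carbon double-bonded to O and single-bonded to an -OH oxygen.
The molecule carries 4 separate instances of a carboxylic acid group (-C(=O)OH) meeting every constraint; each maps to a distinct set of atoms, giving 4 matches.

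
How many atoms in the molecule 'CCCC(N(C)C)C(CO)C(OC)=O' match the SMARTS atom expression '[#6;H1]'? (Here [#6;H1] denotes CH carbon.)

The query [#6;H1] means: any carbon bearing exactly one hydrogen.
Check the 14 heavy atoms by environment: 3× C (H2) → no; 2× C (H1) → match; 1× O (H1) → no; 1× N (H0) → no; 4× C (H3) → no; 1× C (H0) → no; 2× O (H0) → no.
That gives 2 matching atoms.

2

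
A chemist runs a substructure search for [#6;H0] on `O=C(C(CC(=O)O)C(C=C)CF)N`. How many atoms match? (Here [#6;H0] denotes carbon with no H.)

2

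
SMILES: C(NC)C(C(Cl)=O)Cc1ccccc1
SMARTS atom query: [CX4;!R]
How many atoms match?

Check the 14 heavy atoms by environment: 4× C (X4, acyclic) → match; 6× c (aromatic, X3, in 6-ring) → no; 1× C (X3, acyclic) → no; 1× O (X1, acyclic) → no; 1× Cl (X1, acyclic) → no; 1× N (X3, acyclic) → no.
That gives 4 matching atoms.

4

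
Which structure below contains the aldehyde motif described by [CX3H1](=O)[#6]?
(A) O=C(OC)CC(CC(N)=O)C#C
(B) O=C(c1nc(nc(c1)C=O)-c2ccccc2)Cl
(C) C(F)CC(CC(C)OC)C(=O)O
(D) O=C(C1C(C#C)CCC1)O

B

[CX3H1](=O)[#6] describes an sp2 carbon with one H, double-bonded to O and single-bonded to carbon (an aldehyde).
(A) has a methyl-ester group (-C(=O)OCH3) but the carbonyl carbon has H0, not H1.
(B) contains an aldehyde (-CHO), which satisfies every atom and bond constraint.
(C) has a carboxylic acid group (-C(=O)OH) but the carbonyl carbon has H0 and is bonded to O, not H1.
(D) has a carboxylic acid group (-C(=O)OH) but the carbonyl carbon has H0 and is bonded to O, not H1.
So the answer is (B).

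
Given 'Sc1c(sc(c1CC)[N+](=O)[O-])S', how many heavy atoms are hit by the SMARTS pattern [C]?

2

The query [C] means: uppercase C matches aliphatic (non-aromatic) carbon only.
Check the 12 heavy atoms by environment: 1× s (aromatic) → no; 4× c (aromatic) → no; 2× S → no; 2× C → match; 1× N (charge +1) → no; 1× O (charge -1) → no; 1× O → no.
That gives 2 matching atoms.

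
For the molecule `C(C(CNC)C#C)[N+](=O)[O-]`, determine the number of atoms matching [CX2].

The query [CX2] means: C with X2: aliphatic carbon with exactly 2 total connections.
Check the 10 heavy atoms by environment: 4× C (X4) → no; 1× N (charge +1, X3) → no; 1× O (charge -1, X1) → no; 1× O (X1) → no; 2× C (X2) → match; 1× N (X3) → no.
That gives 2 matching atoms.

2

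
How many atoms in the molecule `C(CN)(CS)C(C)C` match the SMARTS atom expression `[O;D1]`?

The query [O;D1] means: aliphatic oxygen bonded to exactly one heavy atom.
Check the 8 heavy atoms by environment: 2× C (D2) → no; 2× C (D3) → no; 2× C (D1) → no; 1× N (D1) → no; 1× S (D1) → no.
No environment satisfies the query, so 0 matching atoms.

0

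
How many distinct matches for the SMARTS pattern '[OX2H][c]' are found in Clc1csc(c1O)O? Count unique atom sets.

2

[OX2H][c] is the SMARTS for a phenol: a hydroxyl oxygen attached to an aromatic carbon.
The molecule carries 2 separate instances of a hydroxyl group (-OH) meeting every constraint; each maps to a distinct set of atoms, giving 2 matches.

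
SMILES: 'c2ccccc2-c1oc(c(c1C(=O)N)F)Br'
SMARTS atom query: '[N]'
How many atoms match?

1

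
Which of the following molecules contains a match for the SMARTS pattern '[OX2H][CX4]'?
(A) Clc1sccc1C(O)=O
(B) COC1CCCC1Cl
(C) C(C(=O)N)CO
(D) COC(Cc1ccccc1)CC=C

C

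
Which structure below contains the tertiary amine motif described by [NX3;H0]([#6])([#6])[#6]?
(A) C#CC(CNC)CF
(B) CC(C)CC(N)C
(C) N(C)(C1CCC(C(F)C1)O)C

C

[NX3;H0]([#6])([#6])[#6] describes a trivalent nitrogen with no H, bonded to three carbons (a tertiary amine).
(A) has an N-methylamino group (-NHCH3) but the nitrogen still has one H (H1), not H0.
(B) has a primary amino group (-NH2) but the nitrogen has H2, not H0 with three carbons.
(C) contains a dimethylamino group (-N(CH3)2), which satisfies every atom and bond constraint.
So the answer is (C).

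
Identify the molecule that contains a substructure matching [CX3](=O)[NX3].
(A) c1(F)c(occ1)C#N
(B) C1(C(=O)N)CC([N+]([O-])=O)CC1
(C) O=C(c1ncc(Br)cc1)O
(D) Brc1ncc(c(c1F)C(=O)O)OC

[CX3](=O)[NX3] describes a carbonyl carbon bonded to a trivalent nitrogen (an amide).
(A) has a nitrile (-C#N) but the nitrile N is NX1 (triple-bonded), not NX3.
(B) contains a primary amide (-C(=O)NH2), which satisfies every atom and bond constraint.
(C) has a carboxylic acid group (-C(=O)OH) but the carbonyl is bonded to O, not to an NX3 nitrogen.
(D) has a carboxylic acid group (-C(=O)OH) but the carbonyl is bonded to O, not to an NX3 nitrogen.
So the answer is (B).

B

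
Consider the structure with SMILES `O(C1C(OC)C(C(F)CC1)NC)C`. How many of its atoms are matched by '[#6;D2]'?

The query [#6;D2] means: any carbon bonded to exactly two heavy atoms.
Check the 13 heavy atoms by environment: 4× C (D3) → no; 2× C (D2) → match; 1× N (D2) → no; 3× C (D1) → no; 2× O (D2) → no; 1× F (D1) → no.
That gives 2 matching atoms.

2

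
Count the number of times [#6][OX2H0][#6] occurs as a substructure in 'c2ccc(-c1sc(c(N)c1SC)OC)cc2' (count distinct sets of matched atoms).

1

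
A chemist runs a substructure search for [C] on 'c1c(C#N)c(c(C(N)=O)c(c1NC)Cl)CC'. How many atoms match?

5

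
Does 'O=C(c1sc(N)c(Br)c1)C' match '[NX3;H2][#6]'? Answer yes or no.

The pattern [NX3;H2][#6] describes a trivalent nitrogen with two H attached to carbon — a primary amine.
The molecule carries a primary amino group (-NH2), whose atoms satisfy every constraint of the query, so the pattern matches.

Yes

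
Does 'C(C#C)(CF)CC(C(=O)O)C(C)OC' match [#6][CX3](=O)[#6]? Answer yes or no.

The pattern [#6][CX3](=O)[#6] describes a carbonyl carbon (no H) flanked by two carbons — a ketone.
The closest candidate here is a carboxylic acid group (-C(=O)OH), but one neighbour of the carbonyl carbon is O, not C. No other fragment satisfies the full query, so there is no match.

No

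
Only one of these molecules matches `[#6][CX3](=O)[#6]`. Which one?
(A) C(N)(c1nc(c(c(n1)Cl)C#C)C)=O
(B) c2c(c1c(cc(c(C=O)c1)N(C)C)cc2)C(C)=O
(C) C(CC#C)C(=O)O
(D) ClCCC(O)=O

[#6][CX3](=O)[#6] describes a carbonyl carbon (no H) flanked by two carbons (a ketone).
(A) has a primary amide (-C(=O)NH2) but one neighbour of the carbonyl carbon is N, not C.
(B) contains an acetyl/ketone group (-C(=O)CH3), which satisfies every atom and bond constraint.
(C) has a carboxylic acid group (-C(=O)OH) but one neighbour of the carbonyl carbon is O, not C.
(D) has a carboxylic acid group (-C(=O)OH) but one neighbour of the carbonyl carbon is O, not C.
So the answer is (B).

B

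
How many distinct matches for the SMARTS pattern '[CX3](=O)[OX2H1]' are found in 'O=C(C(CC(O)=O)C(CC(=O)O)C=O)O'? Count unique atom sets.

[CX3](=O)[OX2H1] is the SMARTS for a carboxylic acid: an sp2 carbon double-bonded to O and single-bonded to an -OH oxygen.
The molecule carries 3 separate instances of a carboxylic acid group (-C(=O)OH) meeting every constraint; each maps to a distinct set of atoms, giving 3 matches.

3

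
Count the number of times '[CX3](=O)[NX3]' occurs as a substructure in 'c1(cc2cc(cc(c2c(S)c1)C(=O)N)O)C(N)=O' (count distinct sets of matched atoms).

[CX3](=O)[NX3] is the SMARTS for an amide: a carbonyl carbon bonded to a trivalent nitrogen.
The molecule carries 2 separate instances of a primary amide (-C(=O)NH2) meeting every constraint; each maps to a distinct set of atoms, giving 2 matches.

2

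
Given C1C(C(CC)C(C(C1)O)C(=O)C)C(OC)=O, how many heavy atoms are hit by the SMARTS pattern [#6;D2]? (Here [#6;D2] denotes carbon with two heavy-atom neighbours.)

Check the 16 heavy atoms by environment: 6× C (D3) → no; 3× C (D2) → match; 3× C (D1) → no; 3× O (D1) → no; 1× O (D2) → no.
That gives 3 matching atoms.

3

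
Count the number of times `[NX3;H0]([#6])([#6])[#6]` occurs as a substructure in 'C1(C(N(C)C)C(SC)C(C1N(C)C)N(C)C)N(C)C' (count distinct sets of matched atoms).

4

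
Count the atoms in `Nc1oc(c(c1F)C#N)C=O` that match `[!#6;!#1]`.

5

The query [!#6;!#1] means: not carbon and not hydrogen — any heteroatom.
Check the 11 heavy atoms by environment: 1× o (aromatic) → match; 4× c (aromatic) → no; 2× N → match; 1× F → match; 2× C → no; 1× O → match.
Summing the matching environments: 1 + 2 + 1 + 1 = 5 matching atoms.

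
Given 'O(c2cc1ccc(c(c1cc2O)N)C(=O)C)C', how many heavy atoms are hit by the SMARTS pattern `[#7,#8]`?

4

The query [#7,#8] means: nitrogen or oxygen (comma = OR).
Check the 17 heavy atoms by environment: 10× c (aromatic) → no; 3× O → match; 1× N → match; 3× C → no.
Summing the matching environments: 3 + 1 = 4 matching atoms.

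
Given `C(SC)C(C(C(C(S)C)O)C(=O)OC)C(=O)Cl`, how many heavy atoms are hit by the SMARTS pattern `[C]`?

10

The query [C] means: uppercase C matches aliphatic (non-aromatic) carbon only.
Check the 17 heavy atoms by environment: 10× C → match; 4× O → no; 1× Cl → no; 2× S → no.
That gives 10 matching atoms.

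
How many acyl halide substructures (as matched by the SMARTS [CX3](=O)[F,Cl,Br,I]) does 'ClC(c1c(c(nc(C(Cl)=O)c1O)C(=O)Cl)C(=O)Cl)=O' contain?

[CX3](=O)[F,Cl,Br,I] is the SMARTS for an acyl halide: a carbonyl carbon bonded to a halogen.
The molecule carries 4 separate instances of an acyl chloride (-C(=O)Cl) meeting every constraint; each maps to a distinct set of atoms, giving 4 matches.

4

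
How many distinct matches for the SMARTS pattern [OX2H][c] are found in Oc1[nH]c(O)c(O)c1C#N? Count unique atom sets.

3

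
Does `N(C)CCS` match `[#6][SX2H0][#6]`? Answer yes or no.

The pattern [#6][SX2H0][#6] describes an aliphatic sulfur bridging two carbons with no H on the sulfur — a thioether.
The closest candidate here is a thiol (-SH), but the sulfur has H1, not H0 bridging two carbons. No other fragment satisfies the full query, so there is no match.

No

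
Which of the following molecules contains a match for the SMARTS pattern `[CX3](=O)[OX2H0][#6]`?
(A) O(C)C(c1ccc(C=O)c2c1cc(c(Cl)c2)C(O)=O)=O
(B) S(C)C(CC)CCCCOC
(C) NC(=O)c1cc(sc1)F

A

[CX3](=O)[OX2H0][#6] describes a carbonyl carbon bonded to an oxygen that is itself bonded to carbon (no H on that O) (an ester).
(A) contains a methyl-ester group (-C(=O)OCH3), which satisfies every atom and bond constraint.
(B) has a methoxy ether (-OCH3) but the ether oxygen is not adjacent to a C=O carbon.
(C) has a primary amide (-C(=O)NH2) but the carbonyl is bonded to N, not to an O-C linkage.
So the answer is (A).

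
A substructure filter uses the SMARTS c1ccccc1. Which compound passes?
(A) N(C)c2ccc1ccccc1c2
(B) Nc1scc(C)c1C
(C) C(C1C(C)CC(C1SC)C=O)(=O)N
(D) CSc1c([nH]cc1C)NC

A

c1ccccc1 describes six aromatic carbons in a ring (a benzene ring).
(A) contains the required atom environment, so the pattern matches.
(B) has a methyl group (-CH3) but no six-membered all-carbon aromatic ring is present.
(C) has a methyl group (-CH3) but no six-membered all-carbon aromatic ring is present.
(D) has a methyl group (-CH3) but no six-membered all-carbon aromatic ring is present.
So the answer is (A).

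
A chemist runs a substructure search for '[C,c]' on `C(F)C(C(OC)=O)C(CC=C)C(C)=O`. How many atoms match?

10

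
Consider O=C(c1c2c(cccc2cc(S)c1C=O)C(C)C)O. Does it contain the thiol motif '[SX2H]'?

The pattern [SX2H] describes an aliphatic sulfur with two connections, one being H — a thiol.
The molecule carries a thiol (-SH), whose atoms satisfy every constraint of the query, so the pattern matches.

Yes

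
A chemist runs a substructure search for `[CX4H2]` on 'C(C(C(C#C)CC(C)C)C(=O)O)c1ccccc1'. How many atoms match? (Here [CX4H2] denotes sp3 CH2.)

2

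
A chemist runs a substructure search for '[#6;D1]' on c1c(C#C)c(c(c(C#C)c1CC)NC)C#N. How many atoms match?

4

The query [#6;D1] means: carbon bonded to exactly one heavy atom.
Check the 16 heavy atoms by environment: 5× c (aromatic, D3) → no; 1× c (aromatic, D2) → no; 1× N (D2) → no; 4× C (D1) → match; 4× C (D2) → no; 1× N (D1) → no.
That gives 4 matching atoms.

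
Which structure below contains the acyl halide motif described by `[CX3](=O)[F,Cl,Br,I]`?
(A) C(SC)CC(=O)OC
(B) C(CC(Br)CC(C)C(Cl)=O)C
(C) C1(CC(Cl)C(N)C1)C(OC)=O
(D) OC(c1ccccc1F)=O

[CX3](=O)[F,Cl,Br,I] describes a carbonyl carbon bonded to a halogen (an acyl halide).
(A) has a methyl-ester group (-C(=O)OCH3) but the carbonyl is bonded to -O-C, not to a halogen.
(B) contains an acyl chloride (-C(=O)Cl), which satisfies every atom and bond constraint.
(C) has a methyl-ester group (-C(=O)OCH3) but the carbonyl is bonded to -O-C, not to a halogen.
(D) has a carboxylic acid group (-C(=O)OH) but the carbonyl is bonded to -OH, not to a halogen.
So the answer is (B).

B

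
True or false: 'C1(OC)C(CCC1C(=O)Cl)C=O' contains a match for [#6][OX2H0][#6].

The pattern [#6][OX2H0][#6] describes an aliphatic oxygen bridging two carbons with no H on the oxygen — an ether.
The molecule carries a methoxy ether (-OCH3), whose atoms satisfy every constraint of the query, so the pattern matches.

True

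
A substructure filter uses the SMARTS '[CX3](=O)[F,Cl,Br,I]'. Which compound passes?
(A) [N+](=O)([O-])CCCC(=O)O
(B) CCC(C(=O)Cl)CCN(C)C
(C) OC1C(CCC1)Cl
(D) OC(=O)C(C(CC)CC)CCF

B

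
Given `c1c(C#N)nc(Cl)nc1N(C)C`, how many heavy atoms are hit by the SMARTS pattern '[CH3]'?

Check the 12 heavy atoms by environment: 2× n (aromatic, H0) → no; 3× c (aromatic, H0) → no; 1× c (aromatic, H1) → no; 2× N (H0) → no; 2× C (H3) → match; 1× C (H0) → no; 1× Cl (H0) → no.
That gives 2 matching atoms.

2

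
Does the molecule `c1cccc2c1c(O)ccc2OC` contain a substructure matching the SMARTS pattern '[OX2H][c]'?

Yes

The pattern [OX2H][c] describes a hydroxyl oxygen attached to an aromatic carbon — a phenol.
The molecule carries a hydroxyl group (-OH), whose atoms satisfy every constraint of the query, so the pattern matches.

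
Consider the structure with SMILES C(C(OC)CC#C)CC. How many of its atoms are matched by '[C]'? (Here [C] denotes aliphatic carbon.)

8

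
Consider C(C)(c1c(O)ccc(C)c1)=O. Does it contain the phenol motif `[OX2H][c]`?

Yes

The pattern [OX2H][c] describes a hydroxyl oxygen attached to an aromatic carbon — a phenol.
The molecule carries a hydroxyl group (-OH), whose atoms satisfy every constraint of the query, so the pattern matches.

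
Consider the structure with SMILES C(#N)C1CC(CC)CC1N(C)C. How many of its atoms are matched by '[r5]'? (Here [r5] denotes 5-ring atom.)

5

The query [r5] means: r5 matches atoms in a five-membered ring.
Check the 12 heavy atoms by environment: 5× C (in 5-ring) → match; 2× N (acyclic) → no; 5× C (acyclic) → no.
That gives 5 matching atoms.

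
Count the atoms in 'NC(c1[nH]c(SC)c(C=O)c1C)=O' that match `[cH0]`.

4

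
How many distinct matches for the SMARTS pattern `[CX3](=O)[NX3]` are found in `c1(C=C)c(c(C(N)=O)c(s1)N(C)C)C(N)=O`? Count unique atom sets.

2

[CX3](=O)[NX3] is the SMARTS for an amide: a carbonyl carbon bonded to a trivalent nitrogen.
The molecule carries 2 separate instances of a primary amide (-C(=O)NH2) meeting every constraint; each maps to a distinct set of atoms, giving 2 matches.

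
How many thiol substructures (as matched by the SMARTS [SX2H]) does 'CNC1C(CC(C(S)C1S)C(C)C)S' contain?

[SX2H] is the SMARTS for a thiol: an aliphatic sulfur with two connections, one being H.
The molecule carries 3 separate instances of a thiol (-SH) meeting every constraint; each maps to a distinct set of atoms, giving 3 matches.

3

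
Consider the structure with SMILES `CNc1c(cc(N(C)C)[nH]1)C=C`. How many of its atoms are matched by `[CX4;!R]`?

The query [CX4;!R] means: aliphatic carbon with four total connections, not in a ring.
Check the 12 heavy atoms by environment: 1× n (aromatic, X3, in 5-ring) → no; 4× c (aromatic, X3, in 5-ring) → no; 2× C (X3, acyclic) → no; 2× N (X3, acyclic) → no; 3× C (X4, acyclic) → match.
That gives 3 matching atoms.

3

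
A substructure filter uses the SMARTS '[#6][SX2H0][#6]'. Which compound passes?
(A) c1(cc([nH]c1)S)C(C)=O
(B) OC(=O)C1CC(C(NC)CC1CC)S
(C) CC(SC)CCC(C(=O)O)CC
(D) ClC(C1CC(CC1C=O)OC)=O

[#6][SX2H0][#6] describes an aliphatic sulfur bridging two carbons with no H on the sulfur (a thioether).
(A) has a thiol (-SH) but the sulfur has H1, not H0 bridging two carbons.
(B) has a thiol (-SH) but the sulfur has H1, not H0 bridging two carbons.
(C) contains a methylthio ether (-SCH3), which satisfies every atom and bond constraint.
(D) has a methoxy ether (-OCH3) but the bridging atom is O, not S.
So the answer is (C).

C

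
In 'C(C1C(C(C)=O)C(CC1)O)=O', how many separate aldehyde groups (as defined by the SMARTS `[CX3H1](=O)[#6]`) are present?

1

[CX3H1](=O)[#6] is the SMARTS for an aldehyde: an sp2 carbon with one H, double-bonded to O and single-bonded to carbon.
Exactly one fragment in the molecule meets all constraints, giving 1 match.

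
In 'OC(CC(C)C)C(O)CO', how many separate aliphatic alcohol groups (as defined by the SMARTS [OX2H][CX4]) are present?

3

[OX2H][CX4] is the SMARTS for an aliphatic alcohol: a hydroxyl oxygen bound to an sp3 (X4) carbon.
The molecule carries 3 separate instances of a hydroxyl group (-OH) meeting every constraint; each maps to a distinct set of atoms, giving 3 matches.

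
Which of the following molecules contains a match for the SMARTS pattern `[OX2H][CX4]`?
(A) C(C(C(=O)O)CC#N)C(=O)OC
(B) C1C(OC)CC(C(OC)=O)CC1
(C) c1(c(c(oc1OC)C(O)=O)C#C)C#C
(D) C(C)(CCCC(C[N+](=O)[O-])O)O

D

[OX2H][CX4] describes a hydroxyl oxygen bound to an sp3 (X4) carbon (an aliphatic alcohol).
(A) has a carboxylic acid group (-C(=O)OH) but the -OH is on a CX3 carbonyl carbon, not a CX4 carbon.
(B) has a methoxy ether (-OCH3) but the oxygen has H0 (ether), not H1.
(C) has a methoxy ether (-OCH3) but the oxygen has H0 (ether), not H1.
(D) contains a hydroxyl group (-OH), which satisfies every atom and bond constraint.
So the answer is (D).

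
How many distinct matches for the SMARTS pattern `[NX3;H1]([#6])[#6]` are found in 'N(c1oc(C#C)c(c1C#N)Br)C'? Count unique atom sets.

[NX3;H1]([#6])[#6] is the SMARTS for a secondary amine: a trivalent nitrogen with one H, bonded to two carbons.
Exactly one fragment in the molecule meets all constraints, giving 1 match.

1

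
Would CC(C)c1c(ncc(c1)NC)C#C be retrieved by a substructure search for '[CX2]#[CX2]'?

Yes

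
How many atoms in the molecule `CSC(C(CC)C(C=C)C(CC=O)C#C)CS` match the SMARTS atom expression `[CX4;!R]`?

The query [CX4;!R] means: aliphatic carbon with four total connections, not in a ring.
Check the 17 heavy atoms by environment: 9× C (X4, acyclic) → match; 2× C (X2, acyclic) → no; 2× S (X2, acyclic) → no; 3× C (X3, acyclic) → no; 1× O (X1, acyclic) → no.
That gives 9 matching atoms.

9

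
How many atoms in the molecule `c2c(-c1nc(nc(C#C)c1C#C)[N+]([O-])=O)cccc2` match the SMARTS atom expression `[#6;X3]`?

10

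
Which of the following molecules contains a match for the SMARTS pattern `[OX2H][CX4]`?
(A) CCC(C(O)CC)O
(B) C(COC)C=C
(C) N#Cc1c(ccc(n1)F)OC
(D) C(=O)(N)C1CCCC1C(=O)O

A

[OX2H][CX4] describes a hydroxyl oxygen bound to an sp3 (X4) carbon (an aliphatic alcohol).
(A) contains a hydroxyl group (-OH), which satisfies every atom and bond constraint.
(B) has a methoxy ether (-OCH3) but the oxygen has H0 (ether), not H1.
(C) has a methoxy ether (-OCH3) but the oxygen has H0 (ether), not H1.
(D) has a carboxylic acid group (-C(=O)OH) but the -OH is on a CX3 carbonyl carbon, not a CX4 carbon.
So the answer is (A).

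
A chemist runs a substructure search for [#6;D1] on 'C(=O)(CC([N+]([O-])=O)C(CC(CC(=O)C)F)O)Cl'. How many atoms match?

1

Check the 17 heavy atoms by environment: 3× C (D2) → no; 5× C (D3) → no; 4× O (D1) → no; 1× Cl (D1) → no; 1× F (D1) → no; 1× N (charge +1, D3) → no; 1× O (charge -1, D1) → no; 1× C (D1) → match.
That gives 1 matching atom.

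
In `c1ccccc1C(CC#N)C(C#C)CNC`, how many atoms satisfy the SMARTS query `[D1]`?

3

The query [D1] means: atom with exactly one heavy-atom neighbour (degree 1).
Check the 16 heavy atoms by environment: 4× C (D2) → no; 2× C (D3) → no; 1× N (D1) → match; 2× C (D1) → match; 1× c (aromatic, D3) → no; 5× c (aromatic, D2) → no; 1× N (D2) → no.
Summing the matching environments: 1 + 2 = 3 matching atoms.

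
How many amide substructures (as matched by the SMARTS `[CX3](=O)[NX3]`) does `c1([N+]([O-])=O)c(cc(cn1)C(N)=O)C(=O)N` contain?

2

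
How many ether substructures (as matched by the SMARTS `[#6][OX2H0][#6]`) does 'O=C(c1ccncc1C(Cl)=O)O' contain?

[#6][OX2H0][#6] is the SMARTS for an ether: an aliphatic oxygen bridging two carbons with no H on the oxygen.
The molecule has a carboxylic acid group (-C(=O)OH), but the -OH oxygen has H1; the =O is OX1, not OX2; nothing else fits, so there are 0 matches.

0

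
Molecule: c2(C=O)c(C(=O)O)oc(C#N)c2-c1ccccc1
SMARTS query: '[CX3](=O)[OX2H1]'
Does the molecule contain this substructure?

The pattern [CX3](=O)[OX2H1] describes an sp2 carbon double-bonded to O and single-bonded to an -OH oxygen — a carboxylic acid.
The molecule carries a carboxylic acid group (-C(=O)OH), whose atoms satisfy every constraint of the query, so the pattern matches.

Yes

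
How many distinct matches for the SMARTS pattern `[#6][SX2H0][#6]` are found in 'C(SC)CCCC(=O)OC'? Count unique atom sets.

1

[#6][SX2H0][#6] is the SMARTS for a thioether: an aliphatic sulfur bridging two carbons with no H on the sulfur.
Exactly one fragment in the molecule meets all constraints, giving 1 match.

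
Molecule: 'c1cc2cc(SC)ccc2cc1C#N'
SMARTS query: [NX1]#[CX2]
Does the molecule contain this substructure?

Yes

The pattern [NX1]#[CX2] describes a nitrogen triple-bonded to a two-connected carbon — a nitrile.
The molecule carries a nitrile (-C#N), whose atoms satisfy every constraint of the query, so the pattern matches.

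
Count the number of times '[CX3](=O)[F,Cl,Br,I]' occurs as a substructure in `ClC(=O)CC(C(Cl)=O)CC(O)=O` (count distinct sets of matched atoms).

[CX3](=O)[F,Cl,Br,I] is the SMARTS for an acyl halide: a carbonyl carbon bonded to a halogen.
The molecule carries 2 separate instances of an acyl chloride (-C(=O)Cl) meeting every constraint; each maps to a distinct set of atoms, giving 2 matches.

2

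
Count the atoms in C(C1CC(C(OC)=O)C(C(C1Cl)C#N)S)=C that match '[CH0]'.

2

Check the 16 heavy atoms by environment: 2× C (H2) → no; 6× C (H1) → no; 2× C (H0) → match; 2× O (H0) → no; 1× C (H3) → no; 1× N (H0) → no; 1× S (H1) → no; 1× Cl (H0) → no.
That gives 2 matching atoms.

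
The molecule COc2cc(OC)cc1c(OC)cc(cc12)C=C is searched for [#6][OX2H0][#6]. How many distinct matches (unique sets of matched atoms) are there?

3

[#6][OX2H0][#6] is the SMARTS for an ether: an aliphatic oxygen bridging two carbons with no H on the oxygen.
The molecule carries 3 separate instances of a methoxy ether (-OCH3) meeting every constraint; each maps to a distinct set of atoms, giving 3 matches.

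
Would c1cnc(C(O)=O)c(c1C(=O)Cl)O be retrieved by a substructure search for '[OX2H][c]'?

Yes

The pattern [OX2H][c] describes a hydroxyl oxygen attached to an aromatic carbon — a phenol.
The molecule carries a hydroxyl group (-OH), whose atoms satisfy every constraint of the query, so the pattern matches.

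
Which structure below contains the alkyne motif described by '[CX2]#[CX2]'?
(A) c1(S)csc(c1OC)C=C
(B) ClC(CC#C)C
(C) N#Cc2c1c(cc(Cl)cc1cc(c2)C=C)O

B

[CX2]#[CX2] describes a carbon-carbon triple bond (an alkyne).
(A) has a vinyl group (-CH=CH2) but the C=C is a double bond; both carbons are CX3, not CX2.
(B) contains an ethynyl group (-C#CH), which satisfies every atom and bond constraint.
(C) has a nitrile (-C#N) but the triple bond is C#N, not C#C.
So the answer is (B).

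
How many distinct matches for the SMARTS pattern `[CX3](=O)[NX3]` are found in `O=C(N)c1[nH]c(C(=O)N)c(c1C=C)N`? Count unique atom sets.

[CX3](=O)[NX3] is the SMARTS for an amide: a carbonyl carbon bonded to a trivalent nitrogen.
The molecule carries 2 separate instances of a primary amide (-C(=O)NH2) meeting every constraint; each maps to a distinct set of atoms, giving 2 matches.

2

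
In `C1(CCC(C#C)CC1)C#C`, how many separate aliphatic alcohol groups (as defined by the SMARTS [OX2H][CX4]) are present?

[OX2H][CX4] is the SMARTS for an aliphatic alcohol: a hydroxyl oxygen bound to an sp3 (X4) carbon.
No fragment in the molecule satisfies every constraint, giving 0 matches.

0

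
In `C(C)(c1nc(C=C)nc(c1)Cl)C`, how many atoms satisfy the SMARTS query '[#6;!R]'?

5

The query [#6;!R] means: carbon not in any ring.
Check the 12 heavy atoms by environment: 2× n (aromatic, in 6-ring) → no; 4× c (aromatic, in 6-ring) → no; 5× C (acyclic) → match; 1× Cl (acyclic) → no.
That gives 5 matching atoms.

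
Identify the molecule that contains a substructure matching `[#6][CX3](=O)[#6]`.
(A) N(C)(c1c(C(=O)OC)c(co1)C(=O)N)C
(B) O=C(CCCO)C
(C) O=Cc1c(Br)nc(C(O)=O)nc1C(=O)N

[#6][CX3](=O)[#6] describes a carbonyl carbon (no H) flanked by two carbons (a ketone).
(A) has a methyl-ester group (-C(=O)OCH3) but one neighbour of the carbonyl carbon is O, not C.
(B) contains an acetyl/ketone group (-C(=O)CH3), which satisfies every atom and bond constraint.
(C) has a carboxylic acid group (-C(=O)OH) but one neighbour of the carbonyl carbon is O, not C.
So the answer is (B).

B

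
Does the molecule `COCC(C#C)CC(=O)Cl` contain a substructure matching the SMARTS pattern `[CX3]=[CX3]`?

No

The pattern [CX3]=[CX3] describes a non-aromatic C=C double bond between two sp2 carbons — an alkene.
The closest candidate here is an ethynyl group (-C#CH), but the C-C bond is a triple bond, not a double bond. No other fragment satisfies the full query, so there is no match.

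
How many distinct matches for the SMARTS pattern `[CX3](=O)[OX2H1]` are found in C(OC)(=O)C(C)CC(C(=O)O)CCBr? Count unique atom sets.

[CX3](=O)[OX2H1] is the SMARTS for a carboxylic acid: an sp2 carbon double-bonded to O and single-bonded to an -OH oxygen.
Exactly one fragment in the molecule meets all constraints, giving 1 match.

1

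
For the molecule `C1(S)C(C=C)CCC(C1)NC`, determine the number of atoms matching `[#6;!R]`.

3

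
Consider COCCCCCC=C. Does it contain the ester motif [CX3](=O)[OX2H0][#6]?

No

The pattern [CX3](=O)[OX2H0][#6] describes a carbonyl carbon bonded to an oxygen that is itself bonded to carbon (no H on that O) — an ester.
The closest candidate here is a methoxy ether (-OCH3), but the ether oxygen is not adjacent to a C=O carbon. No other fragment satisfies the full query, so there is no match.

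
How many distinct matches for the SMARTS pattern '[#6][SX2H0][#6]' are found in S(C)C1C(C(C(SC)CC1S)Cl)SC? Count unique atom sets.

3

[#6][SX2H0][#6] is the SMARTS for a thioether: an aliphatic sulfur bridging two carbons with no H on the sulfur.
The molecule carries 3 separate instances of a methylthio ether (-SCH3) meeting every constraint; each maps to a distinct set of atoms, giving 3 matches.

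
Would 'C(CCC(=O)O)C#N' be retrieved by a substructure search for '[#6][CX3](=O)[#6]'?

No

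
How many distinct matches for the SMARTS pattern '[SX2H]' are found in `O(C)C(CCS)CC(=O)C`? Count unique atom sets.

1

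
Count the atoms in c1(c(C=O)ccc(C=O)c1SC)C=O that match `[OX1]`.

3

The query [OX1] means: aliphatic oxygen with one total connection — typically a carbonyl =O or an oxide.
Check the 14 heavy atoms by environment: 6× c (aromatic, X3) → no; 3× C (X3) → no; 3× O (X1) → match; 1× S (X2) → no; 1× C (X4) → no.
That gives 3 matching atoms.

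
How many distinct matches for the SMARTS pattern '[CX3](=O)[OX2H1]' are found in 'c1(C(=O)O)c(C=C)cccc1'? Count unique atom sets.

1

[CX3](=O)[OX2H1] is the SMARTS for a carboxylic acid: an sp2 carbon double-bonded to O and single-bonded to an -OH oxygen.
Exactly one fragment in the molecule meets all constraints, giving 1 match.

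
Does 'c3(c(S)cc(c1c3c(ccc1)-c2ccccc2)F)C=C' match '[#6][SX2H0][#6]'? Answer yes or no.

The pattern [#6][SX2H0][#6] describes an aliphatic sulfur bridging two carbons with no H on the sulfur — a thioether.
The closest candidate here is a thiol (-SH), but the sulfur has H1, not H0 bridging two carbons. No other fragment satisfies the full query, so there is no match.

No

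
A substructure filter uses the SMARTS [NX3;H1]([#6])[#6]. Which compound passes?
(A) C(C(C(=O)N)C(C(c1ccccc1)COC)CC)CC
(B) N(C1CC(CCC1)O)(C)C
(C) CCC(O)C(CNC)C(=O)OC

[NX3;H1]([#6])[#6] describes a trivalent nitrogen with one H, bonded to two carbons (a secondary amine).
(A) has a primary amide (-C(=O)NH2) but the -C(=O)NH2 nitrogen has H2, not H1.
(B) has a dimethylamino group (-N(CH3)2) but the nitrogen has H0, not H1.
(C) contains an N-methylamino group (-NHCH3), which satisfies every atom and bond constraint.
So the answer is (C).

C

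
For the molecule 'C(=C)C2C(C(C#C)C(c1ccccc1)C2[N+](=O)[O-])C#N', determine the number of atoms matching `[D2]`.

Check the 20 heavy atoms by environment: 5× C (D3) → no; 3× C (D2) → match; 1× N (D1) → no; 2× C (D1) → no; 1× c (aromatic, D3) → no; 5× c (aromatic, D2) → match; 1× N (charge +1, D3) → no; 1× O (charge -1, D1) → no; 1× O (D1) → no.
Summing the matching environments: 3 + 5 = 8 matching atoms.

8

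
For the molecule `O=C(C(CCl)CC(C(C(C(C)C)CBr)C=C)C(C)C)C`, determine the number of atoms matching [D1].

9

Check the 20 heavy atoms by environment: 4× C (D2) → no; 7× C (D3) → no; 6× C (D1) → match; 1× O (D1) → match; 1× Cl (D1) → match; 1× Br (D1) → match.
Summing the matching environments: 6 + 1 + 1 + 1 = 9 matching atoms.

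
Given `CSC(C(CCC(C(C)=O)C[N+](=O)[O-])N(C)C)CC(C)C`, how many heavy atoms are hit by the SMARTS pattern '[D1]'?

9

Check the 21 heavy atoms by environment: 4× C (D2) → no; 5× C (D3) → no; 1× S (D2) → no; 6× C (D1) → match; 1× N (charge +1, D3) → no; 1× O (charge -1, D1) → match; 2× O (D1) → match; 1× N (D3) → no.
Summing the matching environments: 6 + 1 + 2 = 9 matching atoms.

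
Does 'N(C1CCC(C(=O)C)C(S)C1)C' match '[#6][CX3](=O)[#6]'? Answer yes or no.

The pattern [#6][CX3](=O)[#6] describes a carbonyl carbon (no H) flanked by two carbons — a ketone.
The molecule carries an acetyl/ketone group (-C(=O)CH3), whose atoms satisfy every constraint of the query, so the pattern matches.

Yes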